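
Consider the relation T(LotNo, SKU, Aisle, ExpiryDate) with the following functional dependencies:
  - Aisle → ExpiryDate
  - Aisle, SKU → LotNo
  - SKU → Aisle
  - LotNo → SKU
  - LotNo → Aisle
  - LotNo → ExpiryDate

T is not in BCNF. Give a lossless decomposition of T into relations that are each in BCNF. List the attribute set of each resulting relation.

Candidate keys of the original relation: {LotNo}, {SKU}.
Within {Aisle, ExpiryDate, LotNo, SKU}: {Aisle}⁺ ∩ {Aisle, ExpiryDate, LotNo, SKU} = {Aisle, ExpiryDate}, not the whole set, so Aisle → ExpiryDate violates BCNF; decompose into {Aisle, ExpiryDate} and {Aisle, LotNo, SKU}.
{Aisle, ExpiryDate}: every determinant is a superkey — BCNF.
{Aisle, LotNo, SKU}: every determinant is a superkey — BCNF.

{Aisle, ExpiryDate}; {Aisle, LotNo, SKU}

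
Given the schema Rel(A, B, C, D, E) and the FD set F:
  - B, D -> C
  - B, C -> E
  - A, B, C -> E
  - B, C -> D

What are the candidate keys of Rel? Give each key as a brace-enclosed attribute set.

Attributes never on any right-hand side: {A, B} — every candidate key must contain all of them.
{A, B, C} is a candidate key since {A, B, C}⁺ = {A, B, C, D, E} covers every attribute.
{A, B, D} is a candidate key since {A, B, D}⁺ = {A, B, C, D, E} covers every attribute.
These are minimal and exhaustive — every other superkey contains one of them.

{A, B, C}, {A, B, D}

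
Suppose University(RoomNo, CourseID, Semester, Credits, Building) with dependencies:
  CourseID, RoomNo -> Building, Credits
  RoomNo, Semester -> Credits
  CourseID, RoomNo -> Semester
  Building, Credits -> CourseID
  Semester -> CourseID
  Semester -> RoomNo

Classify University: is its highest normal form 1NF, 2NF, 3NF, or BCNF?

3NF

Candidate keys: {Building, Credits, RoomNo}, {CourseID, RoomNo}, {Semester}. Prime attributes: {Building, CourseID, Credits, RoomNo, Semester}.
Building, Credits -> CourseID breaks BCNF: {Building, Credits}⁺ = {Building, CourseID, Credits}, so {Building, Credits} is not a superkey.
Its right-hand attributes {CourseID} are all prime, as are those of every other non-superkey FD — the relation is in 3NF.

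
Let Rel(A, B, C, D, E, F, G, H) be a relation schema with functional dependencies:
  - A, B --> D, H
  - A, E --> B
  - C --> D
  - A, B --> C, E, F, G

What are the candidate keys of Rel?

No FD produces {A}, so it must be in every candidate key.
{A, B} is a candidate key since {A, B}⁺ = {A, B, C, D, E, F, G, H} covers every attribute.
{A, E} is a candidate key since {A, E}⁺ = {A, B, C, D, E, F, G, H} covers every attribute.
These are minimal and exhaustive — every other superkey contains one of them.

{A, B}, {A, E}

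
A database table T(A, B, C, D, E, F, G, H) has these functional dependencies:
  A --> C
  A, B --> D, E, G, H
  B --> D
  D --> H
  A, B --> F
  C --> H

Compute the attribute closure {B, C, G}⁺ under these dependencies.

{B, C, D, G, H}

Start with {B, C, G}.
B --> D applies; add {D} → now {B, C, D, G}.
D --> H applies; add {H} → now {B, C, D, G, H}.
No further FD applies.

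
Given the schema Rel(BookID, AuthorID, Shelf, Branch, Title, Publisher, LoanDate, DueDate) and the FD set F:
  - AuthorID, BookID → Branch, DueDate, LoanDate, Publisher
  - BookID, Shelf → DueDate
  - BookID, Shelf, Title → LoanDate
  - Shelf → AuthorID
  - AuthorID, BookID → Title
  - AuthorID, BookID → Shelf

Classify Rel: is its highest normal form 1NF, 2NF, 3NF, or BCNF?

3NF

Candidate keys: {AuthorID, BookID}, {BookID, Shelf}. Prime attributes: {AuthorID, BookID, Shelf}.
Shelf → AuthorID breaks BCNF: {Shelf}⁺ = {AuthorID, Shelf}, so {Shelf} is not a superkey.
Its right-hand attributes {AuthorID} are all prime, as are those of every other non-superkey FD — the relation is in 3NF.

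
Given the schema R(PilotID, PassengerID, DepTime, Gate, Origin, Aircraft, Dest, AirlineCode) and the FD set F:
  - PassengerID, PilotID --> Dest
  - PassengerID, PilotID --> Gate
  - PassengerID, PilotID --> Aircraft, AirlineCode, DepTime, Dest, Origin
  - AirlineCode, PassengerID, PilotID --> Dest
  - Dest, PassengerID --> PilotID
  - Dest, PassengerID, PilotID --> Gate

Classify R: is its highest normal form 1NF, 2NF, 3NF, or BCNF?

BCNF

Candidate keys: {Dest, PassengerID}, {PassengerID, PilotID}. Prime attributes: {Dest, PassengerID, PilotID}.
Every FD has a superkey on the left, so the relation is in BCNF.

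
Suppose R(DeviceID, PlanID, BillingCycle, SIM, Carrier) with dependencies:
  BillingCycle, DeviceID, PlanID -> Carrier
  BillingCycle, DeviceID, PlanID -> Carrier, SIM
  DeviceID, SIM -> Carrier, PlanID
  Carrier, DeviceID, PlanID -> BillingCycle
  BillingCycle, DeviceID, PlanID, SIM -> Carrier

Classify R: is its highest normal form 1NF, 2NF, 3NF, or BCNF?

BCNF

Candidate keys: {BillingCycle, DeviceID, PlanID}, {Carrier, DeviceID, PlanID}, {DeviceID, SIM}. Prime attributes: {BillingCycle, Carrier, DeviceID, PlanID, SIM}.
Every FD has a superkey on the left, so the relation is in BCNF.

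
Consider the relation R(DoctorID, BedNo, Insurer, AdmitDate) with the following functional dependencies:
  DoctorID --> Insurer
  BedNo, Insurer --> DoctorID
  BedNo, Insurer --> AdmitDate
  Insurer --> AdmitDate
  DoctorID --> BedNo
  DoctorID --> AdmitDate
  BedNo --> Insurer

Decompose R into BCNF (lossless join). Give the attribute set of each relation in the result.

Candidate keys of the original relation: {BedNo}, {DoctorID}.
Within {AdmitDate, BedNo, DoctorID, Insurer}: {Insurer}⁺ ∩ {AdmitDate, BedNo, DoctorID, Insurer} = {AdmitDate, Insurer}, not the whole set, so Insurer --> AdmitDate violates BCNF; decompose into {AdmitDate, Insurer} and {BedNo, DoctorID, Insurer}.
{AdmitDate, Insurer} is in BCNF.
{BedNo, DoctorID, Insurer} is in BCNF.

{AdmitDate, Insurer}; {BedNo, DoctorID, Insurer}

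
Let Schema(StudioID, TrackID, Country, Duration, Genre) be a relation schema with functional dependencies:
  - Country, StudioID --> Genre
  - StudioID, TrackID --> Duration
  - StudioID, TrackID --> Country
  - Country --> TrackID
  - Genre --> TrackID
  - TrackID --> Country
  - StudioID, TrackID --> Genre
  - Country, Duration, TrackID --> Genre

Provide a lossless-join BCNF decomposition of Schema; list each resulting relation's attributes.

Candidate keys of the original relation: {Country, StudioID}, {Genre, StudioID}, {StudioID, TrackID}.
Within {Country, Duration, Genre, StudioID, TrackID}: {Country}⁺ ∩ {Country, Duration, Genre, StudioID, TrackID} = {Country, TrackID}, not the whole set, so Country --> TrackID violates BCNF; decompose into {Country, TrackID} and {Country, Duration, Genre, StudioID}.
{Country, TrackID} has no BCNF violation.
Within {Country, Duration, Genre, StudioID}: {Genre}⁺ ∩ {Country, Duration, Genre, StudioID} = {Country, Genre}, not the whole set, so Genre --> Country violates BCNF; decompose into {Country, Genre} and {Duration, Genre, StudioID}.
{Country, Genre} has no BCNF violation.
{Duration, Genre, StudioID} has no BCNF violation.

{Country, Genre}; {Country, TrackID}; {Duration, Genre, StudioID}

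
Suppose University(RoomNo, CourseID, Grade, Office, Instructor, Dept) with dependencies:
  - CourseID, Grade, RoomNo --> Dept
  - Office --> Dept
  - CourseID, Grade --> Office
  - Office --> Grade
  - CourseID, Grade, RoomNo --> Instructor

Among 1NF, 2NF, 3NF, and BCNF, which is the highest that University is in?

1NF

Candidate keys: {CourseID, Grade, RoomNo}, {CourseID, Office, RoomNo}. Prime attributes: {CourseID, Grade, Office, RoomNo}.
For Office --> Dept we have {Office}⁺ = {Dept, Grade, Office}; {Office} is not a superkey, so BCNF fails.
Office --> Dept determines the non-prime attribute {Dept} from a non-superkey — 3NF is violated.
{CourseID, Grade} is a proper subset of the key {CourseID, Grade, RoomNo}, and {CourseID, Grade}⁺ contains the non-prime attribute {Dept} — a partial dependency, so 2NF is violated.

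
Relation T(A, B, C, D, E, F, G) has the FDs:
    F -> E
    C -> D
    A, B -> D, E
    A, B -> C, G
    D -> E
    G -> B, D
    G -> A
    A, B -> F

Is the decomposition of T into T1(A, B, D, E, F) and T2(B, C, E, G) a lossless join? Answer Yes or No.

No

Common attributes: {B, E}; their closure is {B, E}.
The closure covers neither T1 nor T2 entirely; the join is not lossless.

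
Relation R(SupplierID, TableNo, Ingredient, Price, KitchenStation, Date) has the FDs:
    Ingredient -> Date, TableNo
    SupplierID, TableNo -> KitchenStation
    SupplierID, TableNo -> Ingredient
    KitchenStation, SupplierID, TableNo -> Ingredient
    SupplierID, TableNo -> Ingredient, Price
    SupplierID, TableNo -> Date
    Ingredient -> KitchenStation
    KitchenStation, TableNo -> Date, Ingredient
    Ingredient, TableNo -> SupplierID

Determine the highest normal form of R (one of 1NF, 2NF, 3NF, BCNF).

BCNF

Candidate keys: {Ingredient}, {KitchenStation, TableNo}, {SupplierID, TableNo}. Prime attributes: {Ingredient, KitchenStation, SupplierID, TableNo}.
Each dependency's left side is a superkey — BCNF holds.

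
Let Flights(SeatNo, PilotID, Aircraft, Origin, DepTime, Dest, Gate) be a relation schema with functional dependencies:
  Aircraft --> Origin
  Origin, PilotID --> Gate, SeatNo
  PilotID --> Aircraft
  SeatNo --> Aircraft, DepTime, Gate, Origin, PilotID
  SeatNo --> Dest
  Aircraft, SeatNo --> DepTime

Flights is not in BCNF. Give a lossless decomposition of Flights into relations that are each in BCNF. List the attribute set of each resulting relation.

{Aircraft, DepTime, Dest, Gate, PilotID, SeatNo}; {Aircraft, Origin}

Candidate keys of the original relation: {PilotID}, {SeatNo}.
In {Aircraft, DepTime, Dest, Gate, Origin, PilotID, SeatNo}, {Aircraft} is not a superkey ({Aircraft}⁺ restricted to this set is {Aircraft, Origin}), so split on Aircraft --> Origin into {Aircraft, Origin} and {Aircraft, DepTime, Dest, Gate, PilotID, SeatNo}.
{Aircraft, Origin} is in BCNF.
{Aircraft, DepTime, Dest, Gate, PilotID, SeatNo} is in BCNF.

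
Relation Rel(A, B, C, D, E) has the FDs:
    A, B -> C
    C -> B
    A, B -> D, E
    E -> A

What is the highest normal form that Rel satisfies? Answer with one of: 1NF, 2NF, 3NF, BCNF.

Candidate keys: {A, B}, {A, C}, {B, E}, {C, E}. Prime attributes: {A, B, C, E}.
C -> B breaks BCNF: {C}⁺ = {B, C}, so {C} is not a superkey.
Its right-hand attributes {B} are all prime, as are those of every other non-superkey FD — the relation is in 3NF.

3NF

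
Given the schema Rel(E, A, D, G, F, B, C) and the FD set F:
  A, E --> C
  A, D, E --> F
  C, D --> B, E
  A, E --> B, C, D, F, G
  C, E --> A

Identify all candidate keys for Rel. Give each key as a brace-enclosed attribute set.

{A, E}, {C, D}, {C, E}

{A, E} is a candidate key since {A, E}⁺ = {A, B, C, D, E, F, G} covers every attribute.
{C, D} is a candidate key since {C, D}⁺ = {A, B, C, D, E, F, G} covers every attribute.
{C, E} is a candidate key since {C, E}⁺ = {A, B, C, D, E, F, G} covers every attribute.
No proper subset of any of these is a key, and no other minimal superkey exists.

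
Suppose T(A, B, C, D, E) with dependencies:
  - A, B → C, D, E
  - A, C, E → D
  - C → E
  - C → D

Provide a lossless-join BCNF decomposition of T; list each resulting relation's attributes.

{A, B, C}; {C, D, E}

Candidate key of the original relation: {A, B}.
{A, B, C, D, E}: {A, C, E} determines {A, C, D, E} here but is not a superkey — split on A, C, E → D, giving {A, C, D, E} and {A, B, C, E}.
{A, C, D, E}: {C} determines {C, D, E} here but is not a superkey — split on C → D, E, giving {C, D, E} and {A, C}.
{C, D, E} is in BCNF.
{A, C} is in BCNF.
{A, B, C, E}: {C} determines {C, E} here but is not a superkey — split on C → E, giving {C, E} and {A, B, C}.
{C, E} is in BCNF.
{A, B, C} is in BCNF.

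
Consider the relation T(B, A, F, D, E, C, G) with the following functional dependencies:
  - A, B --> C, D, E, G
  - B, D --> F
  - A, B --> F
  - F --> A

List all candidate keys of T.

{A, B}, {B, D}, {B, F}

{B} never appears on the right of any FD, so every key must include it.
{A, B}⁺ = {A, B, C, D, E, F, G} — all of the relation — so {A, B} is a candidate key.
{B, D}⁺ = {A, B, C, D, E, F, G} — all of the relation — so {B, D} is a candidate key.
{B, F}⁺ = {A, B, C, D, E, F, G} — all of the relation — so {B, F} is a candidate key.
These are minimal and exhaustive — every other superkey contains one of them.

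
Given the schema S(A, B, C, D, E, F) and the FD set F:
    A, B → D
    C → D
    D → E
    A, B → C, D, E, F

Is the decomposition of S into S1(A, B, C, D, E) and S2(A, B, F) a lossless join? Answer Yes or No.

Common attributes: {A, B}; their closure is {A, B, C, D, E, F}.
This includes all of S1, so the common attributes are a superkey of S1 — the join is lossless.

Yes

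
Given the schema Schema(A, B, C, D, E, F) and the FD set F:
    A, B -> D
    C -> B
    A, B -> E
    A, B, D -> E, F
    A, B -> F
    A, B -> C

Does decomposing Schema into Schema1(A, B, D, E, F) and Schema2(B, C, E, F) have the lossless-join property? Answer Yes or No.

No

The shared attributes are {B, E, F} and {B, E, F}⁺ = {B, E, F}.
Neither Schema1 nor Schema2 is contained in that closure, so the decomposition is lossy.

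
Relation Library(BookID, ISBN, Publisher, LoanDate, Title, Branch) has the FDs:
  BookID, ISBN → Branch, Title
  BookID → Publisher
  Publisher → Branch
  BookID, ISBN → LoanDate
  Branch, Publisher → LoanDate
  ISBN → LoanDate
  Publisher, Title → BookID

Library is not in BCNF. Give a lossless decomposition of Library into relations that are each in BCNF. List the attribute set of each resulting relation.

Candidate keys of the original relation: {BookID, ISBN}, {ISBN, Publisher, Title}.
In {BookID, Branch, ISBN, LoanDate, Publisher, Title}, {BookID} is not a superkey ({BookID}⁺ restricted to this set is {BookID, Branch, LoanDate, Publisher}), so split on BookID → Branch, LoanDate, Publisher into {BookID, Branch, LoanDate, Publisher} and {BookID, ISBN, Title}.
In {BookID, Branch, LoanDate, Publisher}, {Publisher} is not a superkey ({Publisher}⁺ restricted to this set is {Branch, LoanDate, Publisher}), so split on Publisher → Branch, LoanDate into {Branch, LoanDate, Publisher} and {BookID, Publisher}.
{Branch, LoanDate, Publisher}: every determinant is a superkey — BCNF.
{BookID, Publisher}: every determinant is a superkey — BCNF.
{BookID, ISBN, Title}: every determinant is a superkey — BCNF.

{BookID, ISBN, Title}; {BookID, Publisher}; {Branch, LoanDate, Publisher}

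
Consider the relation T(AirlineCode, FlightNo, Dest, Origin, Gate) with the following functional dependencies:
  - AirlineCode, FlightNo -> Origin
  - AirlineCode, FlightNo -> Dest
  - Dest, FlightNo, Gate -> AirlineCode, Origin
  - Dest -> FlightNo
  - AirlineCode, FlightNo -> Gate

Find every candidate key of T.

{AirlineCode, Dest}, {AirlineCode, FlightNo}, {Dest, Gate}

{AirlineCode, Dest}⁺ = {AirlineCode, Dest, FlightNo, Gate, Origin}, which is every attribute, so {AirlineCode, Dest} is a candidate key.
{AirlineCode, FlightNo}⁺ = {AirlineCode, Dest, FlightNo, Gate, Origin}, which is every attribute, so {AirlineCode, FlightNo} is a candidate key.
{Dest, Gate}⁺ = {AirlineCode, Dest, FlightNo, Gate, Origin}, which is every attribute, so {Dest, Gate} is a candidate key.
These are minimal and exhaustive — every other superkey contains one of them.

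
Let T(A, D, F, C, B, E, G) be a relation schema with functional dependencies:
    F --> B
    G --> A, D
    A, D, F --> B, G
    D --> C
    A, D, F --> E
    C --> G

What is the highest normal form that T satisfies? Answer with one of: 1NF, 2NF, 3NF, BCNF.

Candidate keys: {C, F}, {D, F}, {F, G}. Prime attributes: {C, D, F, G}.
F --> B: {F}⁺ = {B, F}, which is not all of the attributes, so the left side is not a superkey — BCNF is violated.
F --> B determines the non-prime attribute {B} from a non-superkey — 3NF is violated.
The proper key subset {C} of {C, F} determines non-prime {A}, so the relation is not even in 2NF.

1NF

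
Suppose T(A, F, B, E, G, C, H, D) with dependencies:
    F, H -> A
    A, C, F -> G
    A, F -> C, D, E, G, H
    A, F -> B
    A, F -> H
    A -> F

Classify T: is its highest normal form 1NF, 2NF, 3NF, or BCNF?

Candidate keys: {A}, {F, H}. Prime attributes: {A, F, H}.
Each dependency's left side is a superkey — BCNF holds.

BCNF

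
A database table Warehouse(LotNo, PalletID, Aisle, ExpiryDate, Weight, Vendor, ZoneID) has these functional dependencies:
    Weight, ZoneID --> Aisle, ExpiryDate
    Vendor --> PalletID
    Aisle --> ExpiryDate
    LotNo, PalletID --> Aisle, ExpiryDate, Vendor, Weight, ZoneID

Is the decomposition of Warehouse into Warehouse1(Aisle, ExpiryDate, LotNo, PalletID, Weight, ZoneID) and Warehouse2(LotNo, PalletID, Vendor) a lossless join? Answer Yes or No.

Yes

The shared attributes are {LotNo, PalletID} and {LotNo, PalletID}⁺ = {Aisle, ExpiryDate, LotNo, PalletID, Vendor, Weight, ZoneID}.
This includes all of Warehouse1, so the common attributes are a superkey of Warehouse1 — the join is lossless.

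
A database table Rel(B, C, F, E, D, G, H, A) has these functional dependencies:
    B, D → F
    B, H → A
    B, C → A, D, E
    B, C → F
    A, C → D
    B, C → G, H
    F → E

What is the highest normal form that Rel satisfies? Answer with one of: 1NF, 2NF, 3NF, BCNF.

Candidate key: {B, C}. Prime attributes: {B, C}.
For B, D → F we have {B, D}⁺ = {B, D, E, F}; {B, D} is not a superkey, so BCNF fails.
B, D → F determines the non-prime attribute {F} from a non-superkey — 3NF is violated.
Checking every proper subset of each key, none determines a non-prime attribute — 2NF is satisfied.

2NF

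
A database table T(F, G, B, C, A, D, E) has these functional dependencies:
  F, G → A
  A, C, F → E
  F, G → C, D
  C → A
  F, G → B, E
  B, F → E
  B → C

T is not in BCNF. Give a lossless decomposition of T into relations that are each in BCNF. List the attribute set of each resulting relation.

{A, C}; {B, C}; {B, D, F, G}; {C, E, F}

Candidate key of the original relation: {F, G}.
{A, B, C, D, E, F, G}: {A, C, F} determines {A, C, E, F} here but is not a superkey — split on A, C, F → E, giving {A, C, E, F} and {A, B, C, D, F, G}.
{A, C, E, F}: {C} determines {A, C} here but is not a superkey — split on C → A, giving {A, C} and {C, E, F}.
{A, C} is in BCNF.
{C, E, F} is in BCNF.
{A, B, C, D, F, G}: {C} determines {A, C} here but is not a superkey — split on C → A, giving {A, C} and {B, C, D, F, G}.
{A, C} is in BCNF.
{B, C, D, F, G}: {B, F} determines {B, C, F} here but is not a superkey — split on B, F → C, giving {B, C, F} and {B, D, F, G}.
{B, C, F}: {B} determines {B, C} here but is not a superkey — split on B → C, giving {B, C} and {B, F}.
{B, C} is in BCNF.
{B, F} is in BCNF.
{B, D, F, G} is in BCNF.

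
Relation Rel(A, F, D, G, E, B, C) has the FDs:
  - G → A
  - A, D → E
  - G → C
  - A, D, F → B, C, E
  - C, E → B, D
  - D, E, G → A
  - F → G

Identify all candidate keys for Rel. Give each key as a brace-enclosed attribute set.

Attributes never on any right-hand side: {F} — every candidate key must contain it.
{D, F} is a candidate key since {D, F}⁺ = {A, B, C, D, E, F, G} covers every attribute.
{E, F} is a candidate key since {E, F}⁺ = {A, B, C, D, E, F, G} covers every attribute.
Any other superkey properly contains one of these, so there are no further candidate keys.

{D, F}, {E, F}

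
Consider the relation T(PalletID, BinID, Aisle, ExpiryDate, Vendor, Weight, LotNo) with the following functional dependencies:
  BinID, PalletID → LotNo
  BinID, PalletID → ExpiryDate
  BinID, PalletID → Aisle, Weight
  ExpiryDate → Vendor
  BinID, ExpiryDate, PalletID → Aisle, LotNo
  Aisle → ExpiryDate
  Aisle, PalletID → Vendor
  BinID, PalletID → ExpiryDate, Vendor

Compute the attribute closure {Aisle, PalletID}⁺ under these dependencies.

{Aisle, ExpiryDate, PalletID, Vendor}

Start with {Aisle, PalletID}.
Aisle → ExpiryDate applies; add {ExpiryDate} → now {Aisle, ExpiryDate, PalletID}.
Aisle, PalletID → Vendor applies; add {Vendor} → now {Aisle, ExpiryDate, PalletID, Vendor}.
No further FD applies.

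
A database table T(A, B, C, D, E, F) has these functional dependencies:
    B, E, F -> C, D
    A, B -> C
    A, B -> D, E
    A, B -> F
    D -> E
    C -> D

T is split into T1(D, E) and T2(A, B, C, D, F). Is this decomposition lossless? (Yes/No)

Common attributes: {D}; their closure is {D, E}.
Since T1 ⊆ {D, E}, the intersection is a superkey of T1; the decomposition is lossless.

Yes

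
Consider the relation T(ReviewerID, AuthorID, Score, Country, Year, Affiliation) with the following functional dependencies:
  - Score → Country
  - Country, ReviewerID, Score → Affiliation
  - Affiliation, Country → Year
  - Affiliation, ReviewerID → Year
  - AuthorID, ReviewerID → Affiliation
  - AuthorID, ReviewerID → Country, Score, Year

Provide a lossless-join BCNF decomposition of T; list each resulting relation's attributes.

Candidate key of the original relation: {AuthorID, ReviewerID}.
In {Affiliation, AuthorID, Country, ReviewerID, Score, Year}, {Score} is not a superkey ({Score}⁺ restricted to this set is {Country, Score}), so split on Score → Country into {Country, Score} and {Affiliation, AuthorID, ReviewerID, Score, Year}.
{Country, Score}: every determinant is a superkey — BCNF.
In {Affiliation, AuthorID, ReviewerID, Score, Year}, {Affiliation, ReviewerID} is not a superkey ({Affiliation, ReviewerID}⁺ restricted to this set is {Affiliation, ReviewerID, Year}), so split on Affiliation, ReviewerID → Year into {Affiliation, ReviewerID, Year} and {Affiliation, AuthorID, ReviewerID, Score}.
{Affiliation, ReviewerID, Year}: every determinant is a superkey — BCNF.
In {Affiliation, AuthorID, ReviewerID, Score}, {ReviewerID, Score} is not a superkey ({ReviewerID, Score}⁺ restricted to this set is {Affiliation, ReviewerID, Score}), so split on ReviewerID, Score → Affiliation into {Affiliation, ReviewerID, Score} and {AuthorID, ReviewerID, Score}.
{Affiliation, ReviewerID, Score}: every determinant is a superkey — BCNF.
{AuthorID, ReviewerID, Score}: every determinant is a superkey — BCNF.

{Affiliation, ReviewerID, Score}; {Affiliation, ReviewerID, Year}; {AuthorID, ReviewerID, Score}; {Country, Score}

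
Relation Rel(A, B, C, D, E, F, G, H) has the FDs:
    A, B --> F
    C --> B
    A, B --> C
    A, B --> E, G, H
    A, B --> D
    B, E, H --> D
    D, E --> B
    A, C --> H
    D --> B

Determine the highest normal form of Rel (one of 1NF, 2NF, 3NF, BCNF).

Candidate keys: {A, B}, {A, C}, {A, D}. Prime attributes: {A, B, C, D}.
For C --> B we have {C}⁺ = {B, C}; {C} is not a superkey, so BCNF fails.
Since {B} ⊆ prime attributes and every other non-superkey FD also has a prime right side, the schema is in 3NF.

3NF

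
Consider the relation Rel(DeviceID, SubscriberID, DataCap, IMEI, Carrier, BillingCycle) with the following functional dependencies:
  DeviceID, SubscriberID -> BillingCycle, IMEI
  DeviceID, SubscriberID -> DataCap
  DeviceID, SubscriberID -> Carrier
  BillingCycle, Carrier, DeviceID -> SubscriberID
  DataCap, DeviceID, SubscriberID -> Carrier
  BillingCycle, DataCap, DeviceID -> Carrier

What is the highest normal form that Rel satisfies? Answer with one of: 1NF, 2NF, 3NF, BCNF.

BCNF

Candidate keys: {BillingCycle, Carrier, DeviceID}, {BillingCycle, DataCap, DeviceID}, {DeviceID, SubscriberID}. Prime attributes: {BillingCycle, Carrier, DataCap, DeviceID, SubscriberID}.
Every FD has a superkey on the left, so the relation is in BCNF.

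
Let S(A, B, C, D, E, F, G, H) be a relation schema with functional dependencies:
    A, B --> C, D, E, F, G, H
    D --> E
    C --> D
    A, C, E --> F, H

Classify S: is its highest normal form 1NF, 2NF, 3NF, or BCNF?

Candidate key: {A, B}. Prime attributes: {A, B}.
D --> E breaks BCNF: {D}⁺ = {D, E}, so {D} is not a superkey.
D --> E has non-prime {E} on the right and a non-superkey on the left, so 3NF fails.
Checking every proper subset of each key, none determines a non-prime attribute — 2NF is satisfied.

2NF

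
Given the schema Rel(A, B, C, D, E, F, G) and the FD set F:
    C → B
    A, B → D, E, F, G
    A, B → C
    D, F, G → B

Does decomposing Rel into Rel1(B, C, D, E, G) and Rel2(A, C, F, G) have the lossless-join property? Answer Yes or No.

No

The shared attributes are {C, G} and {C, G}⁺ = {B, C, G}.
Rel1 ⊄ {B, C, G} and Rel2 ⊄ {B, C, G}, so the split is lossy.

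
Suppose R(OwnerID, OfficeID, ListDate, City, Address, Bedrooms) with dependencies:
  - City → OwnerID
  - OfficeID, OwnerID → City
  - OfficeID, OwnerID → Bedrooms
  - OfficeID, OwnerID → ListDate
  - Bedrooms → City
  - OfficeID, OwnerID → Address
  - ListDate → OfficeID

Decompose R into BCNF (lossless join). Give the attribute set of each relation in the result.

Candidate keys of the original relation: {Bedrooms, ListDate}, {Bedrooms, OfficeID}, {City, ListDate}, {City, OfficeID}, {ListDate, OwnerID}, {OfficeID, OwnerID}.
{Address, Bedrooms, City, ListDate, OfficeID, OwnerID}: {City} determines {City, OwnerID} here but is not a superkey — split on City → OwnerID, giving {City, OwnerID} and {Address, Bedrooms, City, ListDate, OfficeID}.
{City, OwnerID} has no BCNF violation.
{Address, Bedrooms, City, ListDate, OfficeID}: {Bedrooms} determines {Bedrooms, City} here but is not a superkey — split on Bedrooms → City, giving {Bedrooms, City} and {Address, Bedrooms, ListDate, OfficeID}.
{Bedrooms, City} has no BCNF violation.
{Address, Bedrooms, ListDate, OfficeID}: {ListDate} determines {ListDate, OfficeID} here but is not a superkey — split on ListDate → OfficeID, giving {ListDate, OfficeID} and {Address, Bedrooms, ListDate}.
{ListDate, OfficeID} has no BCNF violation.
{Address, Bedrooms, ListDate} has no BCNF violation.

{Address, Bedrooms, ListDate}; {Bedrooms, City}; {City, OwnerID}; {ListDate, OfficeID}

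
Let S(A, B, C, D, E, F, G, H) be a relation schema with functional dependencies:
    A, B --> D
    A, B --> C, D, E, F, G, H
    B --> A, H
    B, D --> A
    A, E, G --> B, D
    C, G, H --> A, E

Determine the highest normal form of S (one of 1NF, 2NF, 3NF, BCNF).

BCNF

Candidate keys: {A, E, G}, {B}, {C, G, H}. Prime attributes: {A, B, C, E, G, H}.
The left-hand side of every FD is a superkey, so BCNF is satisfied.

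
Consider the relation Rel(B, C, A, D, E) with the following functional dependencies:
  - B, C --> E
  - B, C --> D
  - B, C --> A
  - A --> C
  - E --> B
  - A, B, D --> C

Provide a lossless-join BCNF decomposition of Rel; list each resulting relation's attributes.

{A, C}; {A, D, E}; {B, E}

Candidate keys of the original relation: {A, B}, {A, E}, {B, C}, {C, E}.
{A, B, C, D, E}: {A} determines {A, C} here but is not a superkey — split on A --> C, giving {A, C} and {A, B, D, E}.
{A, C} has no BCNF violation.
{A, B, D, E}: {E} determines {B, E} here but is not a superkey — split on E --> B, giving {B, E} and {A, D, E}.
{B, E} has no BCNF violation.
{A, D, E} has no BCNF violation.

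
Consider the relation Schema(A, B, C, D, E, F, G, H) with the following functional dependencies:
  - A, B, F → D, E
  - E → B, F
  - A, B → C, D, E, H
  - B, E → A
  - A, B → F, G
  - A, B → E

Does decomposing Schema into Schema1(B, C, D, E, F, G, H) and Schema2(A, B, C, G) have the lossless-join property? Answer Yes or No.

The shared attributes are {B, C, G} and {B, C, G}⁺ = {B, C, G}.
Schema1 ⊄ {B, C, G} and Schema2 ⊄ {B, C, G}, so the split is lossy.

No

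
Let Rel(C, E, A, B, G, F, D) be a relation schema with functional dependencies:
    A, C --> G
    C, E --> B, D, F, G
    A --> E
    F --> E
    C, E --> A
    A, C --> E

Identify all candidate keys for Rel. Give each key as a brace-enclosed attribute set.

{A, C}, {C, E}, {C, F}

Attributes never on any right-hand side: {C} — every candidate key must contain it.
{A, C} is a candidate key since {A, C}⁺ = {A, B, C, D, E, F, G} covers every attribute.
{C, E} is a candidate key since {C, E}⁺ = {A, B, C, D, E, F, G} covers every attribute.
{C, F} is a candidate key since {C, F}⁺ = {A, B, C, D, E, F, G} covers every attribute.
These are minimal and exhaustive — every other superkey contains one of them.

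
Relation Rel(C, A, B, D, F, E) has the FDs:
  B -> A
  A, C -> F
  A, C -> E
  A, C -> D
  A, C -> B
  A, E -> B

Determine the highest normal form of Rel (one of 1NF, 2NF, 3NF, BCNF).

3NF

Candidate keys: {A, C}, {B, C}. Prime attributes: {A, B, C}.
B -> A: {B}⁺ = {A, B}, which is not all of the attributes, so the left side is not a superkey — BCNF is violated.
But every attribute on its right side ({A}) is prime, and the same holds for every other non-superkey FD, so 3NF still holds.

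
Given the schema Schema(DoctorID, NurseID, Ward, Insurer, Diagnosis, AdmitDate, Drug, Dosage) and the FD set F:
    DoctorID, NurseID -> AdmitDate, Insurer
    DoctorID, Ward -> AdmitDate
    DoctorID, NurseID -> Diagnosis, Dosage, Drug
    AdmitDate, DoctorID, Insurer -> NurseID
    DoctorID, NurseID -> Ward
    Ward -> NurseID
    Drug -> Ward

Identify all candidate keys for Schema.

{AdmitDate, DoctorID, Insurer}, {DoctorID, Drug}, {DoctorID, NurseID}, {DoctorID, Ward}

No FD produces {DoctorID}, so it must be in every candidate key.
{DoctorID, Drug}⁺ = {AdmitDate, Diagnosis, DoctorID, Dosage, Drug, Insurer, NurseID, Ward} — all of the relation — so {DoctorID, Drug} is a candidate key.
{DoctorID, NurseID}⁺ = {AdmitDate, Diagnosis, DoctorID, Dosage, Drug, Insurer, NurseID, Ward} — all of the relation — so {DoctorID, NurseID} is a candidate key.
{DoctorID, Ward}⁺ = {AdmitDate, Diagnosis, DoctorID, Dosage, Drug, Insurer, NurseID, Ward} — all of the relation — so {DoctorID, Ward} is a candidate key.
{AdmitDate, DoctorID, Insurer}⁺ = {AdmitDate, Diagnosis, DoctorID, Dosage, Drug, Insurer, NurseID, Ward} — all of the relation — so {AdmitDate, DoctorID, Insurer} is a candidate key.
No proper subset of any of these is a key, and no other minimal superkey exists.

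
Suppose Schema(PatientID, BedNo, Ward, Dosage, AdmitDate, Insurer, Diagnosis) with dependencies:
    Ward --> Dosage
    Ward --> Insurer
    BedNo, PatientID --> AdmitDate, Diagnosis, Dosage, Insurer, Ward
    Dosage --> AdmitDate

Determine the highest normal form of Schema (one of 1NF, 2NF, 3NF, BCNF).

2NF

Candidate key: {BedNo, PatientID}. Prime attributes: {BedNo, PatientID}.
For Ward --> Dosage we have {Ward}⁺ = {AdmitDate, Dosage, Insurer, Ward}; {Ward} is not a superkey, so BCNF fails.
Ward --> Dosage determines the non-prime attribute {Dosage} from a non-superkey — 3NF is violated.
No proper subset of a key has a non-prime attribute in its closure, so there is no partial dependency; 2NF holds.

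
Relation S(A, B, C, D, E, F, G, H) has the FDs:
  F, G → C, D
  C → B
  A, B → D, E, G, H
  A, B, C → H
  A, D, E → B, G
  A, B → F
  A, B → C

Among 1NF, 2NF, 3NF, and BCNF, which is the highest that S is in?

Candidate keys: {A, B}, {A, C}, {A, D, E}, {A, F, G}. Prime attributes: {A, B, C, D, E, F, G}.
F, G → C, D: {F, G}⁺ = {B, C, D, F, G}, which is not all of the attributes, so the left side is not a superkey — BCNF is violated.
But every attribute on its right side ({C, D}) is prime, and the same holds for every other non-superkey FD, so 3NF still holds.

3NF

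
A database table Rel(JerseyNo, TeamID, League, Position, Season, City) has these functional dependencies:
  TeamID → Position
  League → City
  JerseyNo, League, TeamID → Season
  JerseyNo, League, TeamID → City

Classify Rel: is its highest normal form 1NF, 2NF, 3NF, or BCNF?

Candidate key: {JerseyNo, League, TeamID}. Prime attributes: {JerseyNo, League, TeamID}.
TeamID → Position: {TeamID}⁺ = {Position, TeamID}, which is not all of the attributes, so the left side is not a superkey — BCNF is violated.
TeamID → Position has non-prime {Position} on the right and a non-superkey on the left, so 3NF fails.
The proper key subset {League} of {JerseyNo, League, TeamID} determines non-prime {City}, so the relation is not even in 2NF.

1NF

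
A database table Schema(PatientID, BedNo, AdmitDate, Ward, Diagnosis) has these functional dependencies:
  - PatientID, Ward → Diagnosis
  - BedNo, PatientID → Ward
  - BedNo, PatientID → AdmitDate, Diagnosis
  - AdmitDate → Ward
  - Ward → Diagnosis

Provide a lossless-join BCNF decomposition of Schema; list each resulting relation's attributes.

{AdmitDate, BedNo, PatientID}; {AdmitDate, Ward}; {Diagnosis, Ward}; {PatientID, Ward}

Candidate key of the original relation: {BedNo, PatientID}.
In {AdmitDate, BedNo, Diagnosis, PatientID, Ward}, {PatientID, Ward} is not a superkey ({PatientID, Ward}⁺ restricted to this set is {Diagnosis, PatientID, Ward}), so split on PatientID, Ward → Diagnosis into {Diagnosis, PatientID, Ward} and {AdmitDate, BedNo, PatientID, Ward}.
In {Diagnosis, PatientID, Ward}, {Ward} is not a superkey ({Ward}⁺ restricted to this set is {Diagnosis, Ward}), so split on Ward → Diagnosis into {Diagnosis, Ward} and {PatientID, Ward}.
{Diagnosis, Ward}: every determinant is a superkey — BCNF.
{PatientID, Ward}: every determinant is a superkey — BCNF.
In {AdmitDate, BedNo, PatientID, Ward}, {AdmitDate} is not a superkey ({AdmitDate}⁺ restricted to this set is {AdmitDate, Ward}), so split on AdmitDate → Ward into {AdmitDate, Ward} and {AdmitDate, BedNo, PatientID}.
{AdmitDate, Ward}: every determinant is a superkey — BCNF.
{AdmitDate, BedNo, PatientID}: every determinant is a superkey — BCNF.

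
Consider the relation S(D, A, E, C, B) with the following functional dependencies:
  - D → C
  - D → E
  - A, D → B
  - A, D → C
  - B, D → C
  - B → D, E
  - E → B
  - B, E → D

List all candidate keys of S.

{A, B}, {A, D}, {A, E}

No FD produces {A}, so it must be in every candidate key.
{A, B}⁺ = {A, B, C, D, E}, which is every attribute, so {A, B} is a candidate key.
{A, D}⁺ = {A, B, C, D, E}, which is every attribute, so {A, D} is a candidate key.
{A, E}⁺ = {A, B, C, D, E}, which is every attribute, so {A, E} is a candidate key.
Any other superkey properly contains one of these, so there are no further candidate keys.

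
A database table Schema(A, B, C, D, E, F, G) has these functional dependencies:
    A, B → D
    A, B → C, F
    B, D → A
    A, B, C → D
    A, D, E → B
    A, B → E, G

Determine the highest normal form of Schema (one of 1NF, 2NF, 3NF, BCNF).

BCNF

Candidate keys: {A, B}, {A, D, E}, {B, D}. Prime attributes: {A, B, D, E}.
The left-hand side of every FD is a superkey, so BCNF is satisfied.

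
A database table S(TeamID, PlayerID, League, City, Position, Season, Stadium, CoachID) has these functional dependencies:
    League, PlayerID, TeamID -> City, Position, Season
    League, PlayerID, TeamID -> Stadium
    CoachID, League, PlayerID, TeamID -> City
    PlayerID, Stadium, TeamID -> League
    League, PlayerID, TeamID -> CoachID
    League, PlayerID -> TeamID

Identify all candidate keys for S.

No FD produces {PlayerID}, so it must be in every candidate key.
{League, PlayerID}⁺ = {City, CoachID, League, PlayerID, Position, Season, Stadium, TeamID}, which is every attribute, so {League, PlayerID} is a candidate key.
{PlayerID, Stadium, TeamID}⁺ = {City, CoachID, League, PlayerID, Position, Season, Stadium, TeamID}, which is every attribute, so {PlayerID, Stadium, TeamID} is a candidate key.
These are minimal and exhaustive — every other superkey contains one of them.

{League, PlayerID}, {PlayerID, Stadium, TeamID}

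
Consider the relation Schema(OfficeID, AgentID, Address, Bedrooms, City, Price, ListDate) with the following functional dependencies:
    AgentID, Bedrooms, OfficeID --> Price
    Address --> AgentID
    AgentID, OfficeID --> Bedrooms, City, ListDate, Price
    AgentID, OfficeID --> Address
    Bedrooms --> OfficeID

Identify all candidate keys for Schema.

{Address, Bedrooms}⁺ = {Address, AgentID, Bedrooms, City, ListDate, OfficeID, Price} — all of the relation — so {Address, Bedrooms} is a candidate key.
{Address, OfficeID}⁺ = {Address, AgentID, Bedrooms, City, ListDate, OfficeID, Price} — all of the relation — so {Address, OfficeID} is a candidate key.
{AgentID, Bedrooms}⁺ = {Address, AgentID, Bedrooms, City, ListDate, OfficeID, Price} — all of the relation — so {AgentID, Bedrooms} is a candidate key.
{AgentID, OfficeID}⁺ = {Address, AgentID, Bedrooms, City, ListDate, OfficeID, Price} — all of the relation — so {AgentID, OfficeID} is a candidate key.
Any other superkey properly contains one of these, so there are no further candidate keys.

{Address, Bedrooms}, {Address, OfficeID}, {AgentID, Bedrooms}, {AgentID, OfficeID}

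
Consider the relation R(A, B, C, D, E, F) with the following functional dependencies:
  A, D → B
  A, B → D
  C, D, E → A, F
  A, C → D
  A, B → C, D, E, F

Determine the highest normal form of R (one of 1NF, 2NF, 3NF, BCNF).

Candidate keys: {A, B}, {A, C}, {A, D}, {C, D, E}. Prime attributes: {A, B, C, D, E}.
Each dependency's left side is a superkey — BCNF holds.

BCNF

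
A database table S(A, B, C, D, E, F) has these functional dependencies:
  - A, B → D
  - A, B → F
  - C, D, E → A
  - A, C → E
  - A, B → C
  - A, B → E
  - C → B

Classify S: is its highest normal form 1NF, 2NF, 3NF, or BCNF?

3NF

Candidate keys: {A, B}, {A, C}, {C, D, E}. Prime attributes: {A, B, C, D, E}.
C → B: {C}⁺ = {B, C}, which is not all of the attributes, so the left side is not a superkey — BCNF is violated.
But every attribute on its right side ({B}) is prime, and the same holds for every other non-superkey FD, so 3NF still holds.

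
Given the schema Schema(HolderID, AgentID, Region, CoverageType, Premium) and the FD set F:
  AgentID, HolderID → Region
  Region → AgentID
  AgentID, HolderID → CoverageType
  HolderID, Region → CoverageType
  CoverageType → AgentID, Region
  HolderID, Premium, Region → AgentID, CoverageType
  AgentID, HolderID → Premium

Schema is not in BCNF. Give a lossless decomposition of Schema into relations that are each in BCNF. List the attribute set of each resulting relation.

Candidate keys of the original relation: {AgentID, HolderID}, {CoverageType, HolderID}, {HolderID, Region}.
Within {AgentID, CoverageType, HolderID, Premium, Region}: {Region}⁺ ∩ {AgentID, CoverageType, HolderID, Premium, Region} = {AgentID, Region}, not the whole set, so Region → AgentID violates BCNF; decompose into {AgentID, Region} and {CoverageType, HolderID, Premium, Region}.
{AgentID, Region} has no BCNF violation.
Within {CoverageType, HolderID, Premium, Region}: {CoverageType}⁺ ∩ {CoverageType, HolderID, Premium, Region} = {CoverageType, Region}, not the whole set, so CoverageType → Region violates BCNF; decompose into {CoverageType, Region} and {CoverageType, HolderID, Premium}.
{CoverageType, Region} has no BCNF violation.
{CoverageType, HolderID, Premium} has no BCNF violation.

{AgentID, Region}; {CoverageType, HolderID, Premium}; {CoverageType, Region}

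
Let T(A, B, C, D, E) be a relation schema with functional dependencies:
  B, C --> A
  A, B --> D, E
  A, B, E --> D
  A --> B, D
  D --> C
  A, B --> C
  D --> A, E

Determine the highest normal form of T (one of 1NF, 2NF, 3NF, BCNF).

Candidate keys: {A}, {B, C}, {D}. Prime attributes: {A, B, C, D}.
Every FD has a superkey on the left, so the relation is in BCNF.

BCNF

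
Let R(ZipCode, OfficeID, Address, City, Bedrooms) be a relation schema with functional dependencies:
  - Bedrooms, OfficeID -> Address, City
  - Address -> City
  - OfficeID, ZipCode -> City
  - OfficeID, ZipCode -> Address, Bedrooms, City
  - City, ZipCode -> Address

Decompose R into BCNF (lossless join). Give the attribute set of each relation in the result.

{Address, Bedrooms, OfficeID}; {Address, City}; {Bedrooms, OfficeID, ZipCode}

Candidate key of the original relation: {OfficeID, ZipCode}.
Within {Address, Bedrooms, City, OfficeID, ZipCode}: {Bedrooms, OfficeID}⁺ ∩ {Address, Bedrooms, City, OfficeID, ZipCode} = {Address, Bedrooms, City, OfficeID}, not the whole set, so Bedrooms, OfficeID -> Address, City violates BCNF; decompose into {Address, Bedrooms, City, OfficeID} and {Bedrooms, OfficeID, ZipCode}.
Within {Address, Bedrooms, City, OfficeID}: {Address}⁺ ∩ {Address, Bedrooms, City, OfficeID} = {Address, City}, not the whole set, so Address -> City violates BCNF; decompose into {Address, City} and {Address, Bedrooms, OfficeID}.
{Address, City} has no BCNF violation.
{Address, Bedrooms, OfficeID} has no BCNF violation.
{Bedrooms, OfficeID, ZipCode} has no BCNF violation.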